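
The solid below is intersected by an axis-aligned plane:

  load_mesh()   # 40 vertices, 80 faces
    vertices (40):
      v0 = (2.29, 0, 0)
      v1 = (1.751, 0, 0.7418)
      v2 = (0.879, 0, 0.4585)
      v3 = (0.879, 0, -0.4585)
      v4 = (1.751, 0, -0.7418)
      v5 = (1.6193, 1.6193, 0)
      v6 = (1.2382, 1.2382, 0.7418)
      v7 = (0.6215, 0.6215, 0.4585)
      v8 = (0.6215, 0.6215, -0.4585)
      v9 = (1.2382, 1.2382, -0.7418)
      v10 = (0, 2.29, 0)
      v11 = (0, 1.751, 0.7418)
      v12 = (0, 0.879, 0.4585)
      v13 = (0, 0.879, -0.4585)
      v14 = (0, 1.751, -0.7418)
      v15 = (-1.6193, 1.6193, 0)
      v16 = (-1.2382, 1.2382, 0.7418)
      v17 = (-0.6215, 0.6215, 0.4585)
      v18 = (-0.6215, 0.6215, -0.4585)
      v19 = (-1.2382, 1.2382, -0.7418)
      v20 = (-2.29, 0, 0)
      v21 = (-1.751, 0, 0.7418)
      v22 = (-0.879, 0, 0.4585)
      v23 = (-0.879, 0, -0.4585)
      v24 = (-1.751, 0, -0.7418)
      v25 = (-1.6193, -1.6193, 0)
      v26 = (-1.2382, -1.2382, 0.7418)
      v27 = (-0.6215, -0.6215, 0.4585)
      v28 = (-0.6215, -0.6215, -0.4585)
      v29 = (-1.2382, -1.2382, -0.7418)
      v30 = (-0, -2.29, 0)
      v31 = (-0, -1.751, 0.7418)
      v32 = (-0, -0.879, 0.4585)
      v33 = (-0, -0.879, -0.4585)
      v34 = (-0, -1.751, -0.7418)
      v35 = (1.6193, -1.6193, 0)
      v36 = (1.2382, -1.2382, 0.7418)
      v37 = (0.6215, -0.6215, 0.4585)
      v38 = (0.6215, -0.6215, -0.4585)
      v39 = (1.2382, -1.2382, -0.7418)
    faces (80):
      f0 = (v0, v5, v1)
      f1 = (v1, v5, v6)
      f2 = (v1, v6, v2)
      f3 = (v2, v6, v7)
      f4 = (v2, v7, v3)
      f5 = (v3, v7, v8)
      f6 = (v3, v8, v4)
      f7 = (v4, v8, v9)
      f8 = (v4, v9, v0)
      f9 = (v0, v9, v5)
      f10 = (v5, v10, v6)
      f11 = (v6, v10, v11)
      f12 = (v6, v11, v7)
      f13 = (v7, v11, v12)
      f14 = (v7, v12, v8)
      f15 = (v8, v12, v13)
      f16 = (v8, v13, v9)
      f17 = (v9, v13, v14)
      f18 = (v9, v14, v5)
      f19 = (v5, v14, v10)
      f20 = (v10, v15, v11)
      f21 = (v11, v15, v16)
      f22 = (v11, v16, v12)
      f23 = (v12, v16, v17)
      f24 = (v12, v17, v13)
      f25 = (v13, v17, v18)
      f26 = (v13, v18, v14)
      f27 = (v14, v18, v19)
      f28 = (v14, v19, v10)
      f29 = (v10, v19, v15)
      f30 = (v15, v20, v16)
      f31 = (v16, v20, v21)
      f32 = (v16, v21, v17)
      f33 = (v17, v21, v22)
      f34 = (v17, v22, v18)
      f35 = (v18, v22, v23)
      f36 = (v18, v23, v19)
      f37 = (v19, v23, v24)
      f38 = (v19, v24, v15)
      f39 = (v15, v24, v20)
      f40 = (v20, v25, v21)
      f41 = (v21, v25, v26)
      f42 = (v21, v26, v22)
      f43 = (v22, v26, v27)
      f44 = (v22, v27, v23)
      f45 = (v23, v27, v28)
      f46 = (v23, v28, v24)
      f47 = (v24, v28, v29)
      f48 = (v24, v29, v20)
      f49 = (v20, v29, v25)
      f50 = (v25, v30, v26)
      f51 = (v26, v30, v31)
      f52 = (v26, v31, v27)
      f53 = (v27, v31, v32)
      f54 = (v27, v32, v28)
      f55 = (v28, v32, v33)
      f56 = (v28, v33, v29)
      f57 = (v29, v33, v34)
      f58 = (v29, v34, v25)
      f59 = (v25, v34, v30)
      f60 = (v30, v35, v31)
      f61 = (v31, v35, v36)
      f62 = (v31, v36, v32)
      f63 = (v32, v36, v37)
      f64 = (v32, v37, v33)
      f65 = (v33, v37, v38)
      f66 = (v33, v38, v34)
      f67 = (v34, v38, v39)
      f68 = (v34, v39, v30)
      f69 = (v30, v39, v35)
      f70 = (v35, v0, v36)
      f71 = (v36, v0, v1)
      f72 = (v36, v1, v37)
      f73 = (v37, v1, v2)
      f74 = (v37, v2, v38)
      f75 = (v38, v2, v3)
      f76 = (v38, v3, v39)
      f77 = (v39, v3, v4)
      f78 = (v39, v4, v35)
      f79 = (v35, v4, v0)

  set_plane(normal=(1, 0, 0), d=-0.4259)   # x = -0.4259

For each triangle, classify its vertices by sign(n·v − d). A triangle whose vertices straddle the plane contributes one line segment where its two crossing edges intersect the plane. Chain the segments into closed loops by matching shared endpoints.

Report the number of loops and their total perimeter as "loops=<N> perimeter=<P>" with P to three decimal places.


loops=2 perimeter=9.169

Straddling triangles (20 of 80):
  (v10,v15,v11) [+-+] → (-0.4259, 2.1136, 0)–(-0.4259, 1.71636, 0.546696)  len=0.6758
  (v11,v15,v16) [+--] → (-0.4259, 1.71636, 0.546696)–(-0.4259, 1.57461, 0.7418)  len=0.2412
  (v11,v16,v12) [+-+] → (-0.4259, 1.57461, 0.7418)–(-0.4259, 1.00255, 0.555946)  len=0.6015
  (v12,v16,v17) [+--] → (-0.4259, 1.00255, 0.555946)–(-0.4259, 0.702541, 0.4585)  len=0.3154
  (v12,v17,v13) [+-+] → (-0.4259, 0.702541, 0.4585)–(-0.4259, 0.702541, 0.1699)  len=0.2886
  (v13,v17,v18) [+--] → (-0.4259, 0.702541, 0.1699)–(-0.4259, 0.702541, -0.4585)  len=0.6284
  (v13,v18,v14) [+-+] → (-0.4259, 0.702541, -0.4585)–(-0.4259, 0.976979, -0.547661)  len=0.2886
  (v14,v18,v19) [+--] → (-0.4259, 0.976979, -0.547661)–(-0.4259, 1.57461, -0.7418)  len=0.6284
  (v14,v19,v10) [+-+] → (-0.4259, 1.57461, -0.7418)–(-0.4259, 1.92822, -0.255155)  len=0.6015
  (v10,v19,v15) [+--] → (-0.4259, 1.92822, -0.255155)–(-0.4259, 2.1136, 0)  len=0.3154
  (v25,v30,v26) [-+-] → (-0.4259, -2.1136, 0)–(-0.4259, -1.92822, 0.255155)  len=0.3154
  (v26,v30,v31) [-++] → (-0.4259, -1.92822, 0.255155)–(-0.4259, -1.57461, 0.7418)  len=0.6015
  (v26,v31,v27) [-+-] → (-0.4259, -1.57461, 0.7418)–(-0.4259, -0.976979, 0.547661)  len=0.6284
  (v27,v31,v32) [-++] → (-0.4259, -0.976979, 0.547661)–(-0.4259, -0.702541, 0.4585)  len=0.2886
  (v27,v32,v28) [-+-] → (-0.4259, -0.702541, 0.4585)–(-0.4259, -0.702541, -0.1699)  len=0.6284
  (v28,v32,v33) [-++] → (-0.4259, -0.702541, -0.1699)–(-0.4259, -0.702541, -0.4585)  len=0.2886
  (v28,v33,v29) [-+-] → (-0.4259, -0.702541, -0.4585)–(-0.4259, -1.00255, -0.555946)  len=0.3154
  (v29,v33,v34) [-++] → (-0.4259, -1.00255, -0.555946)–(-0.4259, -1.57461, -0.7418)  len=0.6015
  (v29,v34,v25) [-+-] → (-0.4259, -1.57461, -0.7418)–(-0.4259, -1.71636, -0.546696)  len=0.2412
  (v25,v34,v30) [-++] → (-0.4259, -1.71636, -0.546696)–(-0.4259, -2.1136, 0)  len=0.6758

Chained into 2 loop(s):
  loop 1: 10 segments, perimeter = 4.5847
  loop 2: 10 segments, perimeter = 4.5847
Total perimeter = 9.169


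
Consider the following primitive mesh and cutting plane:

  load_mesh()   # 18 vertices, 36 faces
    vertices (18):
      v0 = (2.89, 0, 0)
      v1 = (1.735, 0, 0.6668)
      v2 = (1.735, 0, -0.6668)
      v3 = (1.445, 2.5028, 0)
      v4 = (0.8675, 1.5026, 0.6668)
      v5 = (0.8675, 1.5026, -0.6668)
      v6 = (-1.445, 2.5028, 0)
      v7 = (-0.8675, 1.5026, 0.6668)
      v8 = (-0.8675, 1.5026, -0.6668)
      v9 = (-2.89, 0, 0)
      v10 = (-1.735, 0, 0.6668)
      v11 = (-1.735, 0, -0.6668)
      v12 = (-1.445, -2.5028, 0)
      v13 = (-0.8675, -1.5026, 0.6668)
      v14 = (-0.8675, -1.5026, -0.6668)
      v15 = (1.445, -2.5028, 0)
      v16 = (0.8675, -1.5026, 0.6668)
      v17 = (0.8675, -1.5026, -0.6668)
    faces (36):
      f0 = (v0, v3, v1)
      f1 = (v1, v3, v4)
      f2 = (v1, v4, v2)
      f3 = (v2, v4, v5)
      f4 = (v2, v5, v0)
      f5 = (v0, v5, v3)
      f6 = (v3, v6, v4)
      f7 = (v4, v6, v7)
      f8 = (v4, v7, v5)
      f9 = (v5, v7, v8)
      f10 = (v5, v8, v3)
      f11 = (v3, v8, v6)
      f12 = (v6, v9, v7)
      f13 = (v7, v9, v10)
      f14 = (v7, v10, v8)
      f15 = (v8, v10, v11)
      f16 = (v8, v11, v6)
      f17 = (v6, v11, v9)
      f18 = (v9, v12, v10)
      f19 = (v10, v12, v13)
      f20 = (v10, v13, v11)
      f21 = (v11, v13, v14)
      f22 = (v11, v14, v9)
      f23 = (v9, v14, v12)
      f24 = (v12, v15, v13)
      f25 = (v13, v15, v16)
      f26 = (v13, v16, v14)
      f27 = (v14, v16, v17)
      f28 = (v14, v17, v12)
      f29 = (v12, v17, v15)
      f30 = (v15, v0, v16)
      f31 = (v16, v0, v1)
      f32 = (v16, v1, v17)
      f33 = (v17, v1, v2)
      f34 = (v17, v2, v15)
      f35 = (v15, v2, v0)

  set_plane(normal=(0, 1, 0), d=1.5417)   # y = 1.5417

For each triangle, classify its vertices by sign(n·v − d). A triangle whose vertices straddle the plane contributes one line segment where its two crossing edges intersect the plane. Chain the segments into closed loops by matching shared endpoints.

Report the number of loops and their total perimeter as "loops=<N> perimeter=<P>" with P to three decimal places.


loops=1 perimeter=8.686

Straddling triangles (10 of 36):
  (v0,v3,v1) [-+-] → (1.99989, 1.5417, 0)–(1.55636, 1.5417, 0.256058)  len=0.5121
  (v1,v3,v4) [-+-] → (1.55636, 1.5417, 0.256058)–(0.890076, 1.5417, 0.640733)  len=0.7694
  (v0,v5,v3) [--+] → (0.890076, 1.5417, -0.640733)–(1.99989, 1.5417, 0)  len=1.2815
  (v3,v6,v4) [++-] → (0.777099, 1.5417, 0.640733)–(0.890076, 1.5417, 0.640733)  len=0.1130
  (v4,v6,v7) [-+-] → (0.777099, 1.5417, 0.640733)–(-0.890076, 1.5417, 0.640733)  len=1.6672
  (v5,v8,v3) [--+] → (-0.777099, 1.5417, -0.640733)–(0.890076, 1.5417, -0.640733)  len=1.6672
  (v3,v8,v6) [+-+] → (-0.777099, 1.5417, -0.640733)–(-0.890076, 1.5417, -0.640733)  len=0.1130
  (v6,v9,v7) [+--] → (-1.99989, 1.5417, 0)–(-0.890076, 1.5417, 0.640733)  len=1.2815
  (v8,v11,v6) [--+] → (-1.55636, 1.5417, -0.256058)–(-0.890076, 1.5417, -0.640733)  len=0.7694
  (v6,v11,v9) [+--] → (-1.55636, 1.5417, -0.256058)–(-1.99989, 1.5417, 0)  len=0.5121

Chained into 1 loop(s):
  loop 1: 10 segments, perimeter = 8.6863
Total perimeter = 8.686


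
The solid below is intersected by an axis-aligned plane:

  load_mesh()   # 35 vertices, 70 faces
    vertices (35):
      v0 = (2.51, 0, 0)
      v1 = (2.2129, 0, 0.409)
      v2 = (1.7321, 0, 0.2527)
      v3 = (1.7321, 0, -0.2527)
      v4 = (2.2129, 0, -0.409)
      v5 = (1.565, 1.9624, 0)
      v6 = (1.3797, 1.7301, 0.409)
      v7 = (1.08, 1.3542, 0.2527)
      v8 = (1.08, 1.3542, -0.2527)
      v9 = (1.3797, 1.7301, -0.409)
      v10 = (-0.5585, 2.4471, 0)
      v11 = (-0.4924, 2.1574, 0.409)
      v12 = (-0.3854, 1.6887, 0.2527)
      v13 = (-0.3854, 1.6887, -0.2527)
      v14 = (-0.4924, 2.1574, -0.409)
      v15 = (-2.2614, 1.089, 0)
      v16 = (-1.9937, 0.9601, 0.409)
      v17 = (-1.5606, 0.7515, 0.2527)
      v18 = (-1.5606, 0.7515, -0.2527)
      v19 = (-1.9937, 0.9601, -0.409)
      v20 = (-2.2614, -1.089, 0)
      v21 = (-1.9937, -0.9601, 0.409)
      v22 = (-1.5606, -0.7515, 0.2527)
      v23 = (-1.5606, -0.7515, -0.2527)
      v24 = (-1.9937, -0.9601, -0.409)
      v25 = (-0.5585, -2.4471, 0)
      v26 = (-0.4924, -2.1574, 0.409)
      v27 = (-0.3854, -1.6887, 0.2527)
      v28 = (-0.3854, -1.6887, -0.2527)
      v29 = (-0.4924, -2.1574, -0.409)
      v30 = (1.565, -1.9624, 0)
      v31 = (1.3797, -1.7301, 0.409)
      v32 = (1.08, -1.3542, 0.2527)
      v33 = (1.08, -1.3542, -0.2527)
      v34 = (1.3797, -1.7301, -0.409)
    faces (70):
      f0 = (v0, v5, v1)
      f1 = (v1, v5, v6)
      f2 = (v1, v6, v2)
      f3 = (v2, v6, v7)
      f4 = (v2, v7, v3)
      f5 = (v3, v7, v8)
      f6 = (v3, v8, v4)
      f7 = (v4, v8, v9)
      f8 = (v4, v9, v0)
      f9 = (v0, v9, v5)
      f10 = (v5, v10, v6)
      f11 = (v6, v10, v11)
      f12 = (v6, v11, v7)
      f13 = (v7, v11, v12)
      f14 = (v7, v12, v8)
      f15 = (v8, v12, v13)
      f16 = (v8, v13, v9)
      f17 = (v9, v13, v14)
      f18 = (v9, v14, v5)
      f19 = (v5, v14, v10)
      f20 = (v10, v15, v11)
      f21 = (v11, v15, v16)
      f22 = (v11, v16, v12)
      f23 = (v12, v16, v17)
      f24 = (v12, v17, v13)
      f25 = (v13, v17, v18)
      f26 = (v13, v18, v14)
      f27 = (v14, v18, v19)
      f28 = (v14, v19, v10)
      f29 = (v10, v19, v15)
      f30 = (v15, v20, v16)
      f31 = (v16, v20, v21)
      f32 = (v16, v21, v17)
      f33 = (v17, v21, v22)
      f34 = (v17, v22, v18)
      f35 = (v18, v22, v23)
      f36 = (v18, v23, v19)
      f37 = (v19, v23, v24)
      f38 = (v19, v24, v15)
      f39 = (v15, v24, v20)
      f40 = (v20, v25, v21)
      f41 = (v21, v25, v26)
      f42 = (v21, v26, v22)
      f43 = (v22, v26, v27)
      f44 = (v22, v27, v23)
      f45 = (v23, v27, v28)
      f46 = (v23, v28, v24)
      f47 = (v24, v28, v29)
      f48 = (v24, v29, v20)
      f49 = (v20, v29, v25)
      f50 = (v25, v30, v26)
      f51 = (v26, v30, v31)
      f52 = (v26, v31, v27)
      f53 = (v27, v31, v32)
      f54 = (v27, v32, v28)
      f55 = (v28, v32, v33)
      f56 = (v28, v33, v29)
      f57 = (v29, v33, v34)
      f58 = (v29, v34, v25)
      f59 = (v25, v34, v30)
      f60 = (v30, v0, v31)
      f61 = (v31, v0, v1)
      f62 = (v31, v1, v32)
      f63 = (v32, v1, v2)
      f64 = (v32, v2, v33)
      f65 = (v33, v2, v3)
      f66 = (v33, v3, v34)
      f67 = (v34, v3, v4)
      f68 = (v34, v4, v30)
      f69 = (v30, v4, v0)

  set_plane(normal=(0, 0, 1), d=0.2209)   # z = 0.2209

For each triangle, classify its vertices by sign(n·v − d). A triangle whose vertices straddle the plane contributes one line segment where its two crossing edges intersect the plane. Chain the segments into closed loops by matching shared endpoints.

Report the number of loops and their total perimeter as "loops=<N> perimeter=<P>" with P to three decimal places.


loops=2 perimeter=24.793

Straddling triangles (28 of 70):
  (v0,v5,v1) [--+] → (1.91493, 0.902512, 0.2209)–(2.34954, 0, 0.2209)  len=1.0017
  (v1,v5,v6) [+-+] → (1.91493, 0.902512, 0.2209)–(1.46492, 1.83694, 0.2209)  len=1.0371
  (v2,v7,v3) [++-] → (1.12103, 1.26899, 0.2209)–(1.7321, 0, 0.2209)  len=1.4085
  (v3,v7,v8) [-+-] → (1.12103, 1.26899, 0.2209)–(1.08, 1.3542, 0.2209)  len=0.0946
  (v5,v10,v6) [--+] → (0.488318, 2.05985, 0.2209)–(1.46492, 1.83694, 0.2209)  len=1.0017
  (v6,v10,v11) [+-+] → (0.488318, 2.05985, 0.2209)–(-0.5228, 2.29063, 0.2209)  len=1.0371
  (v7,v12,v8) [++-] → (-0.293196, 1.66765, 0.2209)–(1.08, 1.3542, 0.2209)  len=1.4085
  (v8,v12,v13) [-+-] → (-0.293196, 1.66765, 0.2209)–(-0.3854, 1.6887, 0.2209)  len=0.0946
  (v10,v15,v11) [--+] → (-1.30597, 1.66604, 0.2209)–(-0.5228, 2.29063, 0.2209)  len=1.0017
  (v11,v15,v16) [+-+] → (-1.30597, 1.66604, 0.2209)–(-2.11682, 1.01938, 0.2209)  len=1.0371
  (v12,v17,v13) [++-] → (-1.48666, 0.810469, 0.2209)–(-0.3854, 1.6887, 0.2209)  len=1.4086
  (v13,v17,v18) [-+-] → (-1.48666, 0.810469, 0.2209)–(-1.5606, 0.7515, 0.2209)  len=0.0946
  (v15,v20,v16) [--+] → (-2.11682, 0.0177144, 0.2209)–(-2.11682, 1.01938, 0.2209)  len=1.0017
  (v16,v20,v21) [+-+] → (-2.11682, 0.0177144, 0.2209)–(-2.11682, -1.01938, 0.2209)  len=1.0371
  (v17,v22,v18) [++-] → (-1.5606, -0.656931, 0.2209)–(-1.5606, 0.7515, 0.2209)  len=1.4084
  (v18,v22,v23) [-+-] → (-1.5606, -0.656931, 0.2209)–(-1.5606, -0.7515, 0.2209)  len=0.0946
  (v20,v25,v21) [--+] → (-1.33365, -1.64397, 0.2209)–(-2.11682, -1.01938, 0.2209)  len=1.0017
  (v21,v25,v26) [+-+] → (-1.33365, -1.64397, 0.2209)–(-0.5228, -2.29063, 0.2209)  len=1.0371
  (v22,v27,v23) [++-] → (-0.459344, -1.62973, 0.2209)–(-1.5606, -0.7515, 0.2209)  len=1.4086
  (v23,v27,v28) [-+-] → (-0.459344, -1.62973, 0.2209)–(-0.3854, -1.6887, 0.2209)  len=0.0946
  (v25,v30,v26) [--+] → (0.453803, -2.06772, 0.2209)–(-0.5228, -2.29063, 0.2209)  len=1.0017
  (v26,v30,v31) [+-+] → (0.453803, -2.06772, 0.2209)–(1.46492, -1.83694, 0.2209)  len=1.0371
  (v27,v32,v28) [++-] → (0.987796, -1.37525, 0.2209)–(-0.3854, -1.6887, 0.2209)  len=1.4085
  (v28,v32,v33) [-+-] → (0.987796, -1.37525, 0.2209)–(1.08, -1.3542, 0.2209)  len=0.0946
  (v30,v0,v31) [--+] → (1.89953, -0.934423, 0.2209)–(1.46492, -1.83694, 0.2209)  len=1.0017
  (v31,v0,v1) [+-+] → (1.89953, -0.934423, 0.2209)–(2.34954, 0, 0.2209)  len=1.0371
  (v32,v2,v33) [++-] → (1.69107, -0.0852069, 0.2209)–(1.08, -1.3542, 0.2209)  len=1.4085
  (v33,v2,v3) [-+-] → (1.69107, -0.0852069, 0.2209)–(1.7321, 0, 0.2209)  len=0.0946

Chained into 2 loop(s):
  loop 1: 14 segments, perimeter = 14.2719
  loop 2: 14 segments, perimeter = 10.5215
Total perimeter = 24.793


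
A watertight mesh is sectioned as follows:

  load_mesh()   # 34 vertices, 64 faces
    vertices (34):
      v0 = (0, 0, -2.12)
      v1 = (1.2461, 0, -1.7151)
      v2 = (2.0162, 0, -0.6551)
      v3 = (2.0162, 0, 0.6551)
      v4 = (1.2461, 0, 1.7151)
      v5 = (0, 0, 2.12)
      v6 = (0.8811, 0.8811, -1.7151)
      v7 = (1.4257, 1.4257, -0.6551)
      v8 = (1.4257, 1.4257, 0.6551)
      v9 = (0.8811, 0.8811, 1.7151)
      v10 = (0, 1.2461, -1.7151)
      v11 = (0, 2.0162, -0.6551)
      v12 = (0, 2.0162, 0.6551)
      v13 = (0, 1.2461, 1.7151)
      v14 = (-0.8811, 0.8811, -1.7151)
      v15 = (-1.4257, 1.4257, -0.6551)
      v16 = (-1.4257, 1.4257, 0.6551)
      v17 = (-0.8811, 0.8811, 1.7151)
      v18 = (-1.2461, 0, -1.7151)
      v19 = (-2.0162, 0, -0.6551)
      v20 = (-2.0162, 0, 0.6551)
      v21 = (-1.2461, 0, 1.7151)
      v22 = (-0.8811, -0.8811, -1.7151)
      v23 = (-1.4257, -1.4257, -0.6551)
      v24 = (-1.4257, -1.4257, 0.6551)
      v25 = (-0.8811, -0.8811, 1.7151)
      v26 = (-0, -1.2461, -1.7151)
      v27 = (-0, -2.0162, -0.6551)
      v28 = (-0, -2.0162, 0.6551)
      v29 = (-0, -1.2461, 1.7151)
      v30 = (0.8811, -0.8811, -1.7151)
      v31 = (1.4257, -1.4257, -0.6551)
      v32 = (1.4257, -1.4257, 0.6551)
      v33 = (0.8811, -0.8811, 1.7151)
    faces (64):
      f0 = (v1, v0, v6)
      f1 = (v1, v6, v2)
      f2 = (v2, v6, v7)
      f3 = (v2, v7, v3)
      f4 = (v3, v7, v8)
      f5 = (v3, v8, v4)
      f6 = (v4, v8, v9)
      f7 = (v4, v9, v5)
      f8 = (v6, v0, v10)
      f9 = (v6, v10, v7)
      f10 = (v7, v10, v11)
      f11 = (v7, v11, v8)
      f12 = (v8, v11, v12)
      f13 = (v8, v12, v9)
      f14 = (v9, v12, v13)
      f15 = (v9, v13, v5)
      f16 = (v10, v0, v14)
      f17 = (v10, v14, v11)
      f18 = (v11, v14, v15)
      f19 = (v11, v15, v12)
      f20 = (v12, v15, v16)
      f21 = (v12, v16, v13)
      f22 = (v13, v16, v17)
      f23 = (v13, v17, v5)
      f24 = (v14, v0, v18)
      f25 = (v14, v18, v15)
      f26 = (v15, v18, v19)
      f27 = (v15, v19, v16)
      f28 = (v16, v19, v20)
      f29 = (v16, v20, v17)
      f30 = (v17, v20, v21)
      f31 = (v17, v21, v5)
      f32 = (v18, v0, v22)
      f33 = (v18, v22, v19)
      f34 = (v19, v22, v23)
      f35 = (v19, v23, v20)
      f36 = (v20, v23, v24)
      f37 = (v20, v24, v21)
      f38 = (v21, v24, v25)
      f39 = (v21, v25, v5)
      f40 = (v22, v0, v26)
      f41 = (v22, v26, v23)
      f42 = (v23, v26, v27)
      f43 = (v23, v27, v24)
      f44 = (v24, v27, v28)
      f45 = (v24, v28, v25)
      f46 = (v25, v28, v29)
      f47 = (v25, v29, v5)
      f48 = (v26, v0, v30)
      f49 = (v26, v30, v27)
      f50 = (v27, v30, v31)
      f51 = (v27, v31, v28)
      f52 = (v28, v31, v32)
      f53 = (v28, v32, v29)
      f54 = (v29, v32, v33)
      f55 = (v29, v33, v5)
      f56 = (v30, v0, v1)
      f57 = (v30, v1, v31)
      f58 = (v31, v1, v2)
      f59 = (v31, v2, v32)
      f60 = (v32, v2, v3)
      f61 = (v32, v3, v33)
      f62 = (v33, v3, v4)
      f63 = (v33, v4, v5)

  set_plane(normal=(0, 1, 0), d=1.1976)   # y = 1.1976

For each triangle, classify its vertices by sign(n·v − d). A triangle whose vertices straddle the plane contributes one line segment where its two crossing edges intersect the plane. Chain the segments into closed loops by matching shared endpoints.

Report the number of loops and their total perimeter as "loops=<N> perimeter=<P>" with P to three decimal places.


Straddling triangles (20 of 64):
  (v2,v6,v7) [--+] → (1.1976, 1.1976, -1.09907)–(1.52018, 1.1976, -0.6551)  len=0.5488
  (v2,v7,v3) [-+-] → (1.52018, 1.1976, -0.6551)–(1.52018, 1.1976, -0.445479)  len=0.2096
  (v3,v7,v8) [-++] → (1.52018, 1.1976, -0.445479)–(1.52018, 1.1976, 0.6551)  len=1.1006
  (v3,v8,v4) [-+-] → (1.52018, 1.1976, 0.6551)–(1.39697, 1.1976, 0.824691)  len=0.2096
  (v4,v8,v9) [-+-] → (1.39697, 1.1976, 0.824691)–(1.1976, 1.1976, 1.09907)  len=0.3392
  (v6,v0,v10) [--+] → (0, 1.1976, -1.73086)–(0.117078, 1.1976, -1.7151)  len=0.1181
  (v6,v10,v7) [-++] → (0.117078, 1.1976, -1.7151)–(1.1976, 1.1976, -1.09907)  len=1.2438
  (v8,v12,v9) [++-] → (0.635423, 1.1976, 1.41954)–(1.1976, 1.1976, 1.09907)  len=0.6471
  (v9,v12,v13) [-++] → (0.635423, 1.1976, 1.41954)–(0.117078, 1.1976, 1.7151)  len=0.5967
  (v9,v13,v5) [-+-] → (0.117078, 1.1976, 1.7151)–(0, 1.1976, 1.73086)  len=0.1181
  (v10,v0,v14) [+--] → (0, 1.1976, -1.73086)–(-0.117078, 1.1976, -1.7151)  len=0.1181
  (v10,v14,v11) [+-+] → (-0.117078, 1.1976, -1.7151)–(-0.635423, 1.1976, -1.41954)  len=0.5967
  (v11,v14,v15) [+-+] → (-0.635423, 1.1976, -1.41954)–(-1.1976, 1.1976, -1.09907)  len=0.6471
  (v13,v16,v17) [++-] → (-1.1976, 1.1976, 1.09907)–(-0.117078, 1.1976, 1.7151)  len=1.2438
  (v13,v17,v5) [+--] → (-0.117078, 1.1976, 1.7151)–(0, 1.1976, 1.73086)  len=0.1181
  (v14,v18,v15) [--+] → (-1.39697, 1.1976, -0.824691)–(-1.1976, 1.1976, -1.09907)  len=0.3392
  (v15,v18,v19) [+--] → (-1.39697, 1.1976, -0.824691)–(-1.52018, 1.1976, -0.6551)  len=0.2096
  (v15,v19,v16) [+-+] → (-1.52018, 1.1976, -0.6551)–(-1.52018, 1.1976, 0.445479)  len=1.1006
  (v16,v19,v20) [+--] → (-1.52018, 1.1976, 0.445479)–(-1.52018, 1.1976, 0.6551)  len=0.2096
  (v16,v20,v17) [+--] → (-1.52018, 1.1976, 0.6551)–(-1.1976, 1.1976, 1.09907)  len=0.5488

Chained into 1 loop(s):
  loop 1: 20 segments, perimeter = 10.2632
Total perimeter = 10.263

loops=1 perimeter=10.263


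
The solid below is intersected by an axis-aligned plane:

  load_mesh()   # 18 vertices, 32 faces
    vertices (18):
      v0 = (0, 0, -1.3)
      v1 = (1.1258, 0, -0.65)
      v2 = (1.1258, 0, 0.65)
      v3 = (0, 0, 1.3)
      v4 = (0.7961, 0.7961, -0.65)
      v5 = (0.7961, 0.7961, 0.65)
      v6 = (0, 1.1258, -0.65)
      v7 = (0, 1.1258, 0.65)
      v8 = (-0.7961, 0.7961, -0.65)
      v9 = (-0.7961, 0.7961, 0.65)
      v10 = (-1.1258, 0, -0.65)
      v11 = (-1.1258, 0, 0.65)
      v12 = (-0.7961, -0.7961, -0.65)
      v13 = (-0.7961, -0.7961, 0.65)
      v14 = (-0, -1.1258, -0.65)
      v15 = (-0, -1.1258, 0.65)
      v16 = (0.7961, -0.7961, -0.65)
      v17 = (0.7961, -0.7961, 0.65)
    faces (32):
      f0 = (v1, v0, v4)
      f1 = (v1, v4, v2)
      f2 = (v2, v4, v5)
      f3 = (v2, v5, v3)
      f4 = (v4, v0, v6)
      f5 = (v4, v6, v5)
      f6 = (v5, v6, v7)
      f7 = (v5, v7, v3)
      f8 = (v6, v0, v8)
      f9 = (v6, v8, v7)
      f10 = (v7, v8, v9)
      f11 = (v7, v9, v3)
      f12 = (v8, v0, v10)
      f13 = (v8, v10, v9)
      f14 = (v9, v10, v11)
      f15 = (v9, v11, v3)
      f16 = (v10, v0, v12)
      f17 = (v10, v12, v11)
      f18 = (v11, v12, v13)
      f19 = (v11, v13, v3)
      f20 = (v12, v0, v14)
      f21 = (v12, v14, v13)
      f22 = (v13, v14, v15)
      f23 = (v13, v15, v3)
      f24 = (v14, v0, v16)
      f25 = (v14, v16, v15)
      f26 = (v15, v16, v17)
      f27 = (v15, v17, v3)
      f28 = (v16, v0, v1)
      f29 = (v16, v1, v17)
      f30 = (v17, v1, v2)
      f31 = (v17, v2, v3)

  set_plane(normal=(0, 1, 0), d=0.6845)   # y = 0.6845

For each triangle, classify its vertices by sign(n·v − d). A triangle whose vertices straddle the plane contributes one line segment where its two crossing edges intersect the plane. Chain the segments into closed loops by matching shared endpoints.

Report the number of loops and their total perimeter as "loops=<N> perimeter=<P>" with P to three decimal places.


loops=1 perimeter=6.144

Straddling triangles (12 of 32):
  (v1,v0,v4) [--+] → (0.6845, 0.6845, -0.741119)–(0.842318, 0.6845, -0.65)  len=0.1822
  (v1,v4,v2) [-+-] → (0.842318, 0.6845, -0.65)–(0.842318, 0.6845, -0.467762)  len=0.1822
  (v2,v4,v5) [-++] → (0.842318, 0.6845, -0.467762)–(0.842318, 0.6845, 0.65)  len=1.1178
  (v2,v5,v3) [-+-] → (0.842318, 0.6845, 0.65)–(0.6845, 0.6845, 0.741119)  len=0.1822
  (v4,v0,v6) [+-+] → (0.6845, 0.6845, -0.741119)–(0, 0.6845, -0.904792)  len=0.7038
  (v5,v7,v3) [++-] → (0, 0.6845, 0.904792)–(0.6845, 0.6845, 0.741119)  len=0.7038
  (v6,v0,v8) [+-+] → (0, 0.6845, -0.904792)–(-0.6845, 0.6845, -0.741119)  len=0.7038
  (v7,v9,v3) [++-] → (-0.6845, 0.6845, 0.741119)–(0, 0.6845, 0.904792)  len=0.7038
  (v8,v0,v10) [+--] → (-0.6845, 0.6845, -0.741119)–(-0.842318, 0.6845, -0.65)  len=0.1822
  (v8,v10,v9) [+-+] → (-0.842318, 0.6845, -0.65)–(-0.842318, 0.6845, 0.467762)  len=1.1178
  (v9,v10,v11) [+--] → (-0.842318, 0.6845, 0.467762)–(-0.842318, 0.6845, 0.65)  len=0.1822
  (v9,v11,v3) [+--] → (-0.842318, 0.6845, 0.65)–(-0.6845, 0.6845, 0.741119)  len=0.1822

Chained into 1 loop(s):
  loop 1: 12 segments, perimeter = 6.1441
Total perimeter = 6.144


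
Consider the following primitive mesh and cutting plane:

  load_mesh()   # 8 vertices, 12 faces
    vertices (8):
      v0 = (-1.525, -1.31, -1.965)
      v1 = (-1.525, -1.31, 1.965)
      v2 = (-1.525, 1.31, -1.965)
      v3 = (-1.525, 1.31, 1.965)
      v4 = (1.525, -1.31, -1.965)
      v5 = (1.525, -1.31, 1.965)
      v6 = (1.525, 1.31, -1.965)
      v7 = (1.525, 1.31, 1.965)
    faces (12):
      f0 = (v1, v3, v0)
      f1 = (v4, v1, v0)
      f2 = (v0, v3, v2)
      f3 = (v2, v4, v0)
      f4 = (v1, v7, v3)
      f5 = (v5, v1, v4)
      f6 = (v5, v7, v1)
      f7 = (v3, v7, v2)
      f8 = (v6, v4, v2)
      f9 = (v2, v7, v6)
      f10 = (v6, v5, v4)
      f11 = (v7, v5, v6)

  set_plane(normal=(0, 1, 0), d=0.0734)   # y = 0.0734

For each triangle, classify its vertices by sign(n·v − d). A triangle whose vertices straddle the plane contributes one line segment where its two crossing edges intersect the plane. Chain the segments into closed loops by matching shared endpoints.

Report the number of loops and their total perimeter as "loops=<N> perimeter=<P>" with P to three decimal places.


loops=1 perimeter=13.960

Straddling triangles (8 of 12):
  (v1,v3,v0) [-+-] → (-1.525, 0.0734, 1.965)–(-1.525, 0.0734, 0.1101)  len=1.8549
  (v0,v3,v2) [-++] → (-1.525, 0.0734, 0.1101)–(-1.525, 0.0734, -1.965)  len=2.0751
  (v2,v4,v0) [+--] → (-0.0854466, 0.0734, -1.965)–(-1.525, 0.0734, -1.965)  len=1.4396
  (v1,v7,v3) [-++] → (0.0854466, 0.0734, 1.965)–(-1.525, 0.0734, 1.965)  len=1.6104
  (v5,v7,v1) [-+-] → (1.525, 0.0734, 1.965)–(0.0854466, 0.0734, 1.965)  len=1.4396
  (v6,v4,v2) [+-+] → (1.525, 0.0734, -1.965)–(-0.0854466, 0.0734, -1.965)  len=1.6104
  (v6,v5,v4) [+--] → (1.525, 0.0734, -0.1101)–(1.525, 0.0734, -1.965)  len=1.8549
  (v7,v5,v6) [+-+] → (1.525, 0.0734, 1.965)–(1.525, 0.0734, -0.1101)  len=2.0751

Chained into 1 loop(s):
  loop 1: 8 segments, perimeter = 13.9600
Total perimeter = 13.960


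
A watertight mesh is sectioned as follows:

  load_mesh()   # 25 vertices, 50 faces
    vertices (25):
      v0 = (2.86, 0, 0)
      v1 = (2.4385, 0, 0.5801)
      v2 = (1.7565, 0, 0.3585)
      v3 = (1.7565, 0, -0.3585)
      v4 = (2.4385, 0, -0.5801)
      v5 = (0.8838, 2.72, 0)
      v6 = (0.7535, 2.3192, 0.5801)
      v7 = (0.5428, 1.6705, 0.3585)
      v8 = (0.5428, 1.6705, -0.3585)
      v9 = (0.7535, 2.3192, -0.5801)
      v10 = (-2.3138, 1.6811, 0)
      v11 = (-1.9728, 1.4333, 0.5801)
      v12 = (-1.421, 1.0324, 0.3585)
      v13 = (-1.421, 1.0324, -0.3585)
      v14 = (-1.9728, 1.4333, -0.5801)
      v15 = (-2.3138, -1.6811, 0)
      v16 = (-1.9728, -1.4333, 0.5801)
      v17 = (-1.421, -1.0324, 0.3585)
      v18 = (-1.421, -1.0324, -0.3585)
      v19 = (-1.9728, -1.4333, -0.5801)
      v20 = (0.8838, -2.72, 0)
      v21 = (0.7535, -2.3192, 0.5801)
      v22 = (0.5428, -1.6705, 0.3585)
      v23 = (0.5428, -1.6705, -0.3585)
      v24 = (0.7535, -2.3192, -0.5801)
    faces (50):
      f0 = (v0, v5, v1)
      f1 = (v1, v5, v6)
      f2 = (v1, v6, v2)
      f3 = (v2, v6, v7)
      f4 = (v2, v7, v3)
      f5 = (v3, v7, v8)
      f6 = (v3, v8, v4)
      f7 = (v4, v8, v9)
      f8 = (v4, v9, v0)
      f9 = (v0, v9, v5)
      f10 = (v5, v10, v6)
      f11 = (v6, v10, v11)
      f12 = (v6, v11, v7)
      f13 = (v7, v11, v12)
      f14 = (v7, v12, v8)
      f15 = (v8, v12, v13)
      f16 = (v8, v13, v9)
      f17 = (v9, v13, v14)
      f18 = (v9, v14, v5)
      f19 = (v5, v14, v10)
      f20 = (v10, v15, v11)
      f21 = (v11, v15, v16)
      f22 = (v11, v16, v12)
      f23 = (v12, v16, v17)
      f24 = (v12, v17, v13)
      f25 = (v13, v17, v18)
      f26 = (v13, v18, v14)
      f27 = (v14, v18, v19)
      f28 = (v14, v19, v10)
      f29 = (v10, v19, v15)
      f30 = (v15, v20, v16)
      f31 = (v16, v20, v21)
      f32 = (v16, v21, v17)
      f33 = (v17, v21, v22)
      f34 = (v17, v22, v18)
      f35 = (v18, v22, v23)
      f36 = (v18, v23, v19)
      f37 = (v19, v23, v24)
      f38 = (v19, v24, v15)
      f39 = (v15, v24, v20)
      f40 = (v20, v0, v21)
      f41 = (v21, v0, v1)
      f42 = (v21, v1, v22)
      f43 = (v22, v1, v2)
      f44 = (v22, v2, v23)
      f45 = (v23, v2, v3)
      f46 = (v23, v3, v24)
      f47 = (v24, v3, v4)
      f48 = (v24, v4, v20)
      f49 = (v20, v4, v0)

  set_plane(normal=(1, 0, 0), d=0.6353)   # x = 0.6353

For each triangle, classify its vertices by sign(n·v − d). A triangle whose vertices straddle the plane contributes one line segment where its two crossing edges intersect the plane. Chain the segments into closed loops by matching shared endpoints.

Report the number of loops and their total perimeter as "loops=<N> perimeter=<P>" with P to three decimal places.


Straddling triangles (24 of 50):
  (v2,v6,v7) [++-] → (0.6353, 1.95529, 0.455785)–(0.6353, 1.54319, 0.3585)  len=0.4234
  (v2,v7,v3) [+-+] → (0.6353, 1.54319, 0.3585)–(0.6353, 1.54319, 0.303855)  len=0.0546
  (v3,v7,v8) [+--] → (0.6353, 1.54319, 0.303855)–(0.6353, 1.54319, -0.3585)  len=0.6624
  (v3,v8,v4) [+-+] → (0.6353, 1.54319, -0.3585)–(0.6353, 1.58899, -0.369313)  len=0.0471
  (v4,v8,v9) [+-+] → (0.6353, 1.58899, -0.369313)–(0.6353, 1.95529, -0.455785)  len=0.3764
  (v5,v10,v6) [+-+] → (0.6353, 2.63926, 0)–(0.6353, 2.29461, 0.557746)  len=0.6556
  (v6,v10,v11) [+--] → (0.6353, 2.29461, 0.557746)–(0.6353, 2.28079, 0.5801)  len=0.0263
  (v6,v11,v7) [+--] → (0.6353, 2.28079, 0.5801)–(0.6353, 1.95529, 0.455785)  len=0.3484
  (v8,v13,v9) [--+] → (0.6353, 2.24925, -0.568054)–(0.6353, 1.95529, -0.455785)  len=0.3147
  (v9,v13,v14) [+--] → (0.6353, 2.24925, -0.568054)–(0.6353, 2.28079, -0.5801)  len=0.0338
  (v9,v14,v5) [+-+] → (0.6353, 2.28079, -0.5801)–(0.6353, 2.60807, -0.0504638)  len=0.6226
  (v5,v14,v10) [+--] → (0.6353, 2.60807, -0.0504638)–(0.6353, 2.63926, 0)  len=0.0593
  (v15,v20,v16) [-+-] → (0.6353, -2.63926, 0)–(0.6353, -2.60807, 0.0504638)  len=0.0593
  (v16,v20,v21) [-++] → (0.6353, -2.60807, 0.0504638)–(0.6353, -2.28079, 0.5801)  len=0.6226
  (v16,v21,v17) [-+-] → (0.6353, -2.28079, 0.5801)–(0.6353, -2.24925, 0.568054)  len=0.0338
  (v17,v21,v22) [-+-] → (0.6353, -2.24925, 0.568054)–(0.6353, -1.95529, 0.455785)  len=0.3147
  (v19,v23,v24) [--+] → (0.6353, -1.95529, -0.455785)–(0.6353, -2.28079, -0.5801)  len=0.3484
  (v19,v24,v15) [-+-] → (0.6353, -2.28079, -0.5801)–(0.6353, -2.29461, -0.557746)  len=0.0263
  (v15,v24,v20) [-++] → (0.6353, -2.29461, -0.557746)–(0.6353, -2.63926, 0)  len=0.6556
  (v21,v1,v22) [++-] → (0.6353, -1.58899, 0.369313)–(0.6353, -1.95529, 0.455785)  len=0.3764
  (v22,v1,v2) [-++] → (0.6353, -1.58899, 0.369313)–(0.6353, -1.54319, 0.3585)  len=0.0471
  (v22,v2,v23) [-+-] → (0.6353, -1.54319, 0.3585)–(0.6353, -1.54319, -0.303855)  len=0.6624
  (v23,v2,v3) [-++] → (0.6353, -1.54319, -0.303855)–(0.6353, -1.54319, -0.3585)  len=0.0546
  (v23,v3,v24) [-++] → (0.6353, -1.54319, -0.3585)–(0.6353, -1.95529, -0.455785)  len=0.4234

Chained into 2 loop(s):
  loop 1: 12 segments, perimeter = 3.6246
  loop 2: 12 segments, perimeter = 3.6246
Total perimeter = 7.249

loops=2 perimeter=7.249


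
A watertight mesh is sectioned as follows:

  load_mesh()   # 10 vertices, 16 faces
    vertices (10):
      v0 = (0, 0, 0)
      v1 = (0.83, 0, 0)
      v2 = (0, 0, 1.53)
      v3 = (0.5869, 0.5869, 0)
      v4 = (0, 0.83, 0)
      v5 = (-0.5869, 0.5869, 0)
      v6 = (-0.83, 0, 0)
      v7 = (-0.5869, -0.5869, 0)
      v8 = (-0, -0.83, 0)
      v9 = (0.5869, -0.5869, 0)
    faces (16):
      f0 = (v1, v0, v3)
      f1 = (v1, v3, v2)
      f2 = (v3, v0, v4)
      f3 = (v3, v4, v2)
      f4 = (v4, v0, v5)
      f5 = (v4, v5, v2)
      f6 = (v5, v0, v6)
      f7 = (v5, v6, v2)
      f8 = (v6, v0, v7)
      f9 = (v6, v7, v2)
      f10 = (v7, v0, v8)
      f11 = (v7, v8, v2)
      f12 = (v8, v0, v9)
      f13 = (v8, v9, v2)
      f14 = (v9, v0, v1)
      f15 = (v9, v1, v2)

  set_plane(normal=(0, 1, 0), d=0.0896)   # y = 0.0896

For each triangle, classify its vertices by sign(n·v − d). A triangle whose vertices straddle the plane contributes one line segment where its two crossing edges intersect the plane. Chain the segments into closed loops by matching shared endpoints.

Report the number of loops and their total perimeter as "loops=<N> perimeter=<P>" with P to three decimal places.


Straddling triangles (8 of 16):
  (v1,v0,v3) [--+] → (0.0896, 0.0896, 0)–(0.792887, 0.0896, 0)  len=0.7033
  (v1,v3,v2) [-+-] → (0.792887, 0.0896, 0)–(0.0896, 0.0896, 1.29642)  len=1.4749
  (v3,v0,v4) [+-+] → (0.0896, 0.0896, 0)–(0, 0.0896, 0)  len=0.0896
  (v3,v4,v2) [++-] → (0, 0.0896, 1.36483)–(0.0896, 0.0896, 1.29642)  len=0.1127
  (v4,v0,v5) [+-+] → (0, 0.0896, 0)–(-0.0896, 0.0896, 0)  len=0.0896
  (v4,v5,v2) [++-] → (-0.0896, 0.0896, 1.29642)–(0, 0.0896, 1.36483)  len=0.1127
  (v5,v0,v6) [+--] → (-0.0896, 0.0896, 0)–(-0.792887, 0.0896, 0)  len=0.7033
  (v5,v6,v2) [+--] → (-0.792887, 0.0896, 0)–(-0.0896, 0.0896, 1.29642)  len=1.4749

Chained into 1 loop(s):
  loop 1: 8 segments, perimeter = 4.7610
Total perimeter = 4.761

loops=1 perimeter=4.761


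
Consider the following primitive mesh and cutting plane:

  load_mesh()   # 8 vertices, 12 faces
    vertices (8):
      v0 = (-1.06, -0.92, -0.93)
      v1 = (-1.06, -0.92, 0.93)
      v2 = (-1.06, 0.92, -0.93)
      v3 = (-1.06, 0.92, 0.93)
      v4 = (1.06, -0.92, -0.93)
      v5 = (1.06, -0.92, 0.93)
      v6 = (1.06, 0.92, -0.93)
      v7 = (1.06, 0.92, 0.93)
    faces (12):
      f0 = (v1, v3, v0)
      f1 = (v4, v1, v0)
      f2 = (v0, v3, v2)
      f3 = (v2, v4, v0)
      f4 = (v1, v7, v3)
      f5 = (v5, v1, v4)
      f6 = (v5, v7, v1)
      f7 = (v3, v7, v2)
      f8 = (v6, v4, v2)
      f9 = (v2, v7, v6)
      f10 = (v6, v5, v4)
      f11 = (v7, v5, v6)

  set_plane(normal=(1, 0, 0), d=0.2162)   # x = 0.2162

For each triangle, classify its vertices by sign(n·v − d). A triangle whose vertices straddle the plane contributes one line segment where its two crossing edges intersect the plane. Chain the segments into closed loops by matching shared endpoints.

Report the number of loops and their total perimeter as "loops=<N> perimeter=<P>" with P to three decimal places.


Straddling triangles (8 of 12):
  (v4,v1,v0) [+--] → (0.2162, -0.92, -0.189685)–(0.2162, -0.92, -0.93)  len=0.7403
  (v2,v4,v0) [-+-] → (0.2162, -0.187645, -0.93)–(0.2162, -0.92, -0.93)  len=0.7324
  (v1,v7,v3) [-+-] → (0.2162, 0.187645, 0.93)–(0.2162, 0.92, 0.93)  len=0.7324
  (v5,v1,v4) [+-+] → (0.2162, -0.92, 0.93)–(0.2162, -0.92, -0.189685)  len=1.1197
  (v5,v7,v1) [++-] → (0.2162, 0.187645, 0.93)–(0.2162, -0.92, 0.93)  len=1.1076
  (v3,v7,v2) [-+-] → (0.2162, 0.92, 0.93)–(0.2162, 0.92, 0.189685)  len=0.7403
  (v6,v4,v2) [++-] → (0.2162, -0.187645, -0.93)–(0.2162, 0.92, -0.93)  len=1.1076
  (v2,v7,v6) [-++] → (0.2162, 0.92, 0.189685)–(0.2162, 0.92, -0.93)  len=1.1197

Chained into 1 loop(s):
  loop 1: 8 segments, perimeter = 7.4000
Total perimeter = 7.400

loops=1 perimeter=7.400


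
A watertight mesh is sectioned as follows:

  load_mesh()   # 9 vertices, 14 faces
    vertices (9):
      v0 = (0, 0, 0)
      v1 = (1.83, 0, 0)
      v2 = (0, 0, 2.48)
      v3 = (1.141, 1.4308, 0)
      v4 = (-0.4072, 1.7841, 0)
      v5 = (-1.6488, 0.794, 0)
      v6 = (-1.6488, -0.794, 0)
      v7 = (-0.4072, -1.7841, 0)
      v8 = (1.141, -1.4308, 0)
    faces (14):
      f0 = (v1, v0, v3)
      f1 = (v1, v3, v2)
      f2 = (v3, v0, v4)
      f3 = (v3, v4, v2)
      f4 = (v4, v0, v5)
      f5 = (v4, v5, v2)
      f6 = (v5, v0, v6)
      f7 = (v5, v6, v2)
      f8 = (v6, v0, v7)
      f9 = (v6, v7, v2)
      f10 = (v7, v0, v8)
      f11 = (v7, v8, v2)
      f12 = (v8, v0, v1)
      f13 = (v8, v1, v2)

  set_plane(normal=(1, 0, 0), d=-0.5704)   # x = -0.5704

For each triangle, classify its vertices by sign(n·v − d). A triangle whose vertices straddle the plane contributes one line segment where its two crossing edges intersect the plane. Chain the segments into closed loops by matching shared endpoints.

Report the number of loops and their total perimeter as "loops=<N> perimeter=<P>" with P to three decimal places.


loops=1 perimeter=8.116

Straddling triangles (6 of 14):
  (v4,v0,v5) [++-] → (-0.5704, 0.274683, 0)–(-0.5704, 1.65396, 0)  len=1.3793
  (v4,v5,v2) [+-+] → (-0.5704, 1.65396, 0)–(-0.5704, 0.274683, 1.62205)  len=2.1292
  (v5,v0,v6) [-+-] → (-0.5704, 0.274683, 0)–(-0.5704, -0.274683, 0)  len=0.5494
  (v5,v6,v2) [--+] → (-0.5704, -0.274683, 1.62205)–(-0.5704, 0.274683, 1.62205)  len=0.5494
  (v6,v0,v7) [-++] → (-0.5704, -0.274683, 0)–(-0.5704, -1.65396, 0)  len=1.3793
  (v6,v7,v2) [-++] → (-0.5704, -1.65396, 0)–(-0.5704, -0.274683, 1.62205)  len=2.1292

Chained into 1 loop(s):
  loop 1: 6 segments, perimeter = 8.1157
Total perimeter = 8.116


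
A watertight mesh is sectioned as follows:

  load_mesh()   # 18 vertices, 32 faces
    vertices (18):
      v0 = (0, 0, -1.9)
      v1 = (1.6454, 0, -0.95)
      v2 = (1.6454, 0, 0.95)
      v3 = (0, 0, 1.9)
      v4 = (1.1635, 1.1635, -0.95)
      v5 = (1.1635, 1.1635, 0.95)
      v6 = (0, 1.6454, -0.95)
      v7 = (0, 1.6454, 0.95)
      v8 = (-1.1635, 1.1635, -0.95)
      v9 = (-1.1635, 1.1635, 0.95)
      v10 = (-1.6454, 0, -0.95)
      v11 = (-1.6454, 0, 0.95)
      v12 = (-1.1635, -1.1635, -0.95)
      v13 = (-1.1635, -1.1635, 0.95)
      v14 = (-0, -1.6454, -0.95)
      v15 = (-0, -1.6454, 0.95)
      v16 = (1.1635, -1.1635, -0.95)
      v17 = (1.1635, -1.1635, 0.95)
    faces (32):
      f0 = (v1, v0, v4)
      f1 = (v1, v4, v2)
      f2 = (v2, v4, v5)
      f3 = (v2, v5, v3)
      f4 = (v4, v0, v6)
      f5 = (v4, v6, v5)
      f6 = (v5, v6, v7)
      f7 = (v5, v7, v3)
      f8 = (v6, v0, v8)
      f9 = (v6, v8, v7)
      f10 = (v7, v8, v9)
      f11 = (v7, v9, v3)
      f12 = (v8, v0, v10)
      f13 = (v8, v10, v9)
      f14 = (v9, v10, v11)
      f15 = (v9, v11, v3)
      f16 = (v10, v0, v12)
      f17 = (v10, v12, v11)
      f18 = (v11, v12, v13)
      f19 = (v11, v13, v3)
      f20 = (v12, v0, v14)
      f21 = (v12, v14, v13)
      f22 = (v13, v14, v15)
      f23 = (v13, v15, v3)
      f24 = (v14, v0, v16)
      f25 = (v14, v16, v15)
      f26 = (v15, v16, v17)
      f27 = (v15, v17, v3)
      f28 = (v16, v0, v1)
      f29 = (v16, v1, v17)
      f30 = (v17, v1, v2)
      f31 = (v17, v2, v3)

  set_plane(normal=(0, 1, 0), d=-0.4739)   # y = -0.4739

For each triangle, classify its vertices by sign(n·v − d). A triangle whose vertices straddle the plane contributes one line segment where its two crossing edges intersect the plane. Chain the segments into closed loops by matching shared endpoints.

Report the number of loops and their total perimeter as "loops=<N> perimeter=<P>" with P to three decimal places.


loops=1 perimeter=10.253

Straddling triangles (12 of 32):
  (v10,v0,v12) [++-] → (-0.4739, -0.4739, -1.51306)–(-1.44912, -0.4739, -0.95)  len=1.1261
  (v10,v12,v11) [+-+] → (-1.44912, -0.4739, -0.95)–(-1.44912, -0.4739, 0.176119)  len=1.1261
  (v11,v12,v13) [+--] → (-1.44912, -0.4739, 0.176119)–(-1.44912, -0.4739, 0.95)  len=0.7739
  (v11,v13,v3) [+-+] → (-1.44912, -0.4739, 0.95)–(-0.4739, -0.4739, 1.51306)  len=1.1261
  (v12,v0,v14) [-+-] → (-0.4739, -0.4739, -1.51306)–(0, -0.4739, -1.62639)  len=0.4873
  (v13,v15,v3) [--+] → (0, -0.4739, 1.62639)–(-0.4739, -0.4739, 1.51306)  len=0.4873
  (v14,v0,v16) [-+-] → (0, -0.4739, -1.62639)–(0.4739, -0.4739, -1.51306)  len=0.4873
  (v15,v17,v3) [--+] → (0.4739, -0.4739, 1.51306)–(0, -0.4739, 1.62639)  len=0.4873
  (v16,v0,v1) [-++] → (0.4739, -0.4739, -1.51306)–(1.44912, -0.4739, -0.95)  len=1.1261
  (v16,v1,v17) [-+-] → (1.44912, -0.4739, -0.95)–(1.44912, -0.4739, -0.176119)  len=0.7739
  (v17,v1,v2) [-++] → (1.44912, -0.4739, -0.176119)–(1.44912, -0.4739, 0.95)  len=1.1261
  (v17,v2,v3) [-++] → (1.44912, -0.4739, 0.95)–(0.4739, -0.4739, 1.51306)  len=1.1261

Chained into 1 loop(s):
  loop 1: 12 segments, perimeter = 10.2534
Total perimeter = 10.253


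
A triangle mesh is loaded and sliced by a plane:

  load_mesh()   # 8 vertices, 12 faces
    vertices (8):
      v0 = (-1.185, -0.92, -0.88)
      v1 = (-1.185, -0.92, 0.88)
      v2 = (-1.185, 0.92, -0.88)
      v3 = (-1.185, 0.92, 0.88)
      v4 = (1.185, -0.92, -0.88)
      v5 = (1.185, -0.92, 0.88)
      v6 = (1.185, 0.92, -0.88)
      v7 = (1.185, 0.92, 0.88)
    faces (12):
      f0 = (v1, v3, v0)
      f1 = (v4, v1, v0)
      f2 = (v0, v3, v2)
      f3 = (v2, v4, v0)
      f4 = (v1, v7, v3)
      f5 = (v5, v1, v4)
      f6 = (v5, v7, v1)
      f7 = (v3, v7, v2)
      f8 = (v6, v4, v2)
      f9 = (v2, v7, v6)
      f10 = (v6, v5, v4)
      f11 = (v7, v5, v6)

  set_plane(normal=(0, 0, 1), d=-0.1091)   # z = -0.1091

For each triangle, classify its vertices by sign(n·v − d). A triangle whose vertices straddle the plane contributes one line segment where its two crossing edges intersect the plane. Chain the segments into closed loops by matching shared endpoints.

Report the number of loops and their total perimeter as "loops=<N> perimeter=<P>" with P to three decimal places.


loops=1 perimeter=8.420

Straddling triangles (8 of 12):
  (v1,v3,v0) [++-] → (-1.185, -0.114059, -0.1091)–(-1.185, -0.92, -0.1091)  len=0.8059
  (v4,v1,v0) [-+-] → (0.146913, -0.92, -0.1091)–(-1.185, -0.92, -0.1091)  len=1.3319
  (v0,v3,v2) [-+-] → (-1.185, -0.114059, -0.1091)–(-1.185, 0.92, -0.1091)  len=1.0341
  (v5,v1,v4) [++-] → (0.146913, -0.92, -0.1091)–(1.185, -0.92, -0.1091)  len=1.0381
  (v3,v7,v2) [++-] → (-0.146913, 0.92, -0.1091)–(-1.185, 0.92, -0.1091)  len=1.0381
  (v2,v7,v6) [-+-] → (-0.146913, 0.92, -0.1091)–(1.185, 0.92, -0.1091)  len=1.3319
  (v6,v5,v4) [-+-] → (1.185, 0.114059, -0.1091)–(1.185, -0.92, -0.1091)  len=1.0341
  (v7,v5,v6) [++-] → (1.185, 0.114059, -0.1091)–(1.185, 0.92, -0.1091)  len=0.8059

Chained into 1 loop(s):
  loop 1: 8 segments, perimeter = 8.4200
Total perimeter = 8.420
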